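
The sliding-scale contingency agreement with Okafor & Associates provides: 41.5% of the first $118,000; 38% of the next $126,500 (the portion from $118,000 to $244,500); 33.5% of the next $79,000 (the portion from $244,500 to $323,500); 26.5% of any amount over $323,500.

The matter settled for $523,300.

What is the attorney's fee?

$176,452.00

First $118,000 at 41.5% = $48,970.00
Next $126,500 at 38% = $48,070.00
Next $79,000 at 33.5% = $26,465.00
Remaining $199,800 at 26.5% = $52,947.00
Fee: $48,970.00 + $48,070.00 + $26,465.00 + $52,947.00 = $176,452.00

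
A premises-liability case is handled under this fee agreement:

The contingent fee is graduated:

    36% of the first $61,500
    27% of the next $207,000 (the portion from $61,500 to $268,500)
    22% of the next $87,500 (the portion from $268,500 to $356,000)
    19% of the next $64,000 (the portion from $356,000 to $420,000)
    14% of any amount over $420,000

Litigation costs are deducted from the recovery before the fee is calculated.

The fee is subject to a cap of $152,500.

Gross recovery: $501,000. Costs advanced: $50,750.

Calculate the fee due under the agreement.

Fee base (net of costs): $501,000 − $50,750 = $450,250
First $61,500 at 36% = $22,140.00
Next $207,000 at 27% = $55,890.00
Next $87,500 at 22% = $19,250.00
Next $64,000 at 19% = $12,160.00
Remaining $30,250 at 14% = $4,235.00
Fee: $22,140.00 + $55,890.00 + $19,250.00 + $12,160.00 + $4,235.00 = $113,675.00
$113,675.00 is under the $152,500 cap.

$113,675.00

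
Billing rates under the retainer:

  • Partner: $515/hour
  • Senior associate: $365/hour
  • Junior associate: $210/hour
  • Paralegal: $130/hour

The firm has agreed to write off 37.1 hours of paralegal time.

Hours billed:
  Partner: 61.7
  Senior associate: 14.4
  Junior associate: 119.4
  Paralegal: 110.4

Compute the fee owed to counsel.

$71,634.50

Partner: 61.7 × $515 = $31,775.50
Senior associate: 14.4 × $365 = $5,256.00
Junior associate: 119.4 × $210 = $25,074.00
Paralegal: 110.4 × $130 = $14,352.00
Subtotal: $76,457.50
Write-off: 37.1 × $130 = $4,823.00
Total: $76,457.50 − $4,823.00 = $71,634.50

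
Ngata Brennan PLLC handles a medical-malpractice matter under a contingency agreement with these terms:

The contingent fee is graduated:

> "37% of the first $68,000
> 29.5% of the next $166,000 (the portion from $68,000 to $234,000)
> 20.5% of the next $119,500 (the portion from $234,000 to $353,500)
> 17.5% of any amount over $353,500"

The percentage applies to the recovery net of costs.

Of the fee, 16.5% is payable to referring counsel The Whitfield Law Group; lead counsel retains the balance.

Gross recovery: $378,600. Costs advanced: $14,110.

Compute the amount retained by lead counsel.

Fee base (net of costs): $378,600 − $14,110 = $364,490
First $68,000 at 37% = $25,160.00
Next $166,000 at 29.5% = $48,970.00
Next $119,500 at 20.5% = $24,497.50
Remaining $10,990 at 17.5% = $1,923.25
Fee: $25,160.00 + $48,970.00 + $24,497.50 + $1,923.25 = $100,550.75
Referral share: 16.5% of $100,550.75 = $16,590.87; lead counsel retains $100,550.75 − $16,590.87 = $83,959.88.

$83,959.88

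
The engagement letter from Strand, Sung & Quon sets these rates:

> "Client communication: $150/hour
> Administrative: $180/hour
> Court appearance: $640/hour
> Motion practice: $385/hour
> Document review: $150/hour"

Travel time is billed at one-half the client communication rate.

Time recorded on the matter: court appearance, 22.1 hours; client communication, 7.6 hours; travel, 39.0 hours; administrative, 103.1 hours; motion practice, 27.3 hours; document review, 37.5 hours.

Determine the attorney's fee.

Client communication: 7.6 × $150 = $1,140.00
Administrative: 103.1 × $180 = $18,558.00
Court appearance: 22.1 × $640 = $14,144.00
Motion practice: 27.3 × $385 = $10,510.50
Document review: 37.5 × $150 = $5,625.00
Subtotal: $1,140.00 + $18,558.00 + $14,144.00 + $10,510.50 + $5,625.00 = $49,977.50
Travel: 39.0 × ($150 ÷ 2) = 39.0 × $75.00 = $2,925.00
Total: $49,977.50 + $2,925.00 = $52,902.50

$52,902.50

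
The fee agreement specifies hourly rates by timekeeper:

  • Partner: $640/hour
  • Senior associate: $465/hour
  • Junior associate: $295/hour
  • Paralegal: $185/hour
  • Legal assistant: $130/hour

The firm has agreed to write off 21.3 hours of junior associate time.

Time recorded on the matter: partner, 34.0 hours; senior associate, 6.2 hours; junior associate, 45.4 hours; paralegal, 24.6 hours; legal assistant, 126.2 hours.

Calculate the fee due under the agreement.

Partner: 34.0 × $640 = $21,760.00
Senior associate: 6.2 × $465 = $2,883.00
Junior associate: 45.4 × $295 = $13,393.00
Paralegal: 24.6 × $185 = $4,551.00
Legal assistant: 126.2 × $130 = $16,406.00
Subtotal: $58,993.00
Write-off: 21.3 × $295 = $6,283.50
Total: $58,993.00 − $6,283.50 = $52,709.50

$52,709.50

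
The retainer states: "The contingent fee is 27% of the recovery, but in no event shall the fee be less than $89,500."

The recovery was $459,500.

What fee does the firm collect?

27% of $459,500 = $124,065.00
That exceeds the $89,500 minimum.

$124,065.00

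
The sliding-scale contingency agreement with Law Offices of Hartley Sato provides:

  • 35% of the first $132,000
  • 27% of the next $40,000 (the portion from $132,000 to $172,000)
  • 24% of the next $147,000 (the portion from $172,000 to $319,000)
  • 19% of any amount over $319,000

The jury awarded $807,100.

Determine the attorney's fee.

$185,019.00

First $132,000 at 35% = $46,200.00
Next $40,000 at 27% = $10,800.00
Next $147,000 at 24% = $35,280.00
Remaining $488,100 at 19% = $92,739.00
Fee: $46,200.00 + $10,800.00 + $35,280.00 + $92,739.00 = $185,019.00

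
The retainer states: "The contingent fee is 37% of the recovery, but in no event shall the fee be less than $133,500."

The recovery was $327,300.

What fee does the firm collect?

$133,500.00

37% of $327,300 = $121,101.00
That is below the $133,500 minimum, so the minimum applies.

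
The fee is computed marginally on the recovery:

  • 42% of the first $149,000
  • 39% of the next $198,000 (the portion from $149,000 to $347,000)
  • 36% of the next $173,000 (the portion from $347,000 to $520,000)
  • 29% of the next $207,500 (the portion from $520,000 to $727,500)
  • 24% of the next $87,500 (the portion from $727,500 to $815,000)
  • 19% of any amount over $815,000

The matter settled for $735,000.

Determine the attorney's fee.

First $149,000 at 42% = $62,580.00
Next $198,000 at 39% = $77,220.00
Next $173,000 at 36% = $62,280.00
Next $207,500 at 29% = $60,175.00
Remaining $7,500 at 24% = $1,800.00
Fee: $62,580.00 + $77,220.00 + $62,280.00 + $60,175.00 + $1,800.00 = $264,055.00

$264,055.00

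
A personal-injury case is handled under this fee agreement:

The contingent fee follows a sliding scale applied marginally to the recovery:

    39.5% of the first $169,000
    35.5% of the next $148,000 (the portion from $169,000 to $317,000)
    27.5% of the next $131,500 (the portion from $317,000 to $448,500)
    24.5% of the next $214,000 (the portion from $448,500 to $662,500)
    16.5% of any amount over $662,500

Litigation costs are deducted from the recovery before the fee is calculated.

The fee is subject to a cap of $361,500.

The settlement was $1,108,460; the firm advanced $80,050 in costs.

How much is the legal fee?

$268,262.65

Fee base (net of costs): $1,108,460 − $80,050 = $1,028,410
First $169,000 at 39.5% = $66,755.00
Next $148,000 at 35.5% = $52,540.00
Next $131,500 at 27.5% = $36,162.50
Next $214,000 at 24.5% = $52,430.00
Remaining $365,910 at 16.5% = $60,375.15
Fee: $66,755.00 + $52,540.00 + $36,162.50 + $52,430.00 + $60,375.15 = $268,262.65
$268,262.65 is under the $361,500 cap.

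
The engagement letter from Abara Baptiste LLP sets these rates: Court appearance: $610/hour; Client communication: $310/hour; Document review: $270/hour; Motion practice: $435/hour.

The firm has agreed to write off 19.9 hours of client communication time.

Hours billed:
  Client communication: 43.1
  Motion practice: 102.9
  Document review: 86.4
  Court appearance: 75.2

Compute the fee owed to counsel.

Court appearance: 75.2 × $610 = $45,872.00
Client communication: 43.1 × $310 = $13,361.00
Document review: 86.4 × $270 = $23,328.00
Motion practice: 102.9 × $435 = $44,761.50
Subtotal: $127,322.50
Write-off: 19.9 × $310 = $6,169.00
Total: $127,322.50 − $6,169.00 = $121,153.50

$121,153.50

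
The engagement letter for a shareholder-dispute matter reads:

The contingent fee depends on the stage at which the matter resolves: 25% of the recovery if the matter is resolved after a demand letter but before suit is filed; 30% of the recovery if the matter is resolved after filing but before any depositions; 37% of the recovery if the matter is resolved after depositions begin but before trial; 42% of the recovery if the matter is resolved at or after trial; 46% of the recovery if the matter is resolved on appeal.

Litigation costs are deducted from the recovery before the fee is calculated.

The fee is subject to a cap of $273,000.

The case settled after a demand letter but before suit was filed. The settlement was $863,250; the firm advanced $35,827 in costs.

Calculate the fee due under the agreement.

Fee base (net of costs): $863,250 − $35,827 = $827,423
The matter settled after a demand letter but before suit was filed, so the 25% rate applies.
$827,423 × 25% = $206,855.75
$206,855.75 is under the $273,000 cap.

$206,855.75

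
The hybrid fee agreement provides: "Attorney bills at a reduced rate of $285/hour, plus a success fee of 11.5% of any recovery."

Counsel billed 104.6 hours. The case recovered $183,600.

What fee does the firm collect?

Hourly: 104.6 × $285 = $29,811.00
Success fee: 11.5% of $183,600 = $21,114.00
Total: $29,811.00 + $21,114.00 = $50,925.00

$50,925.00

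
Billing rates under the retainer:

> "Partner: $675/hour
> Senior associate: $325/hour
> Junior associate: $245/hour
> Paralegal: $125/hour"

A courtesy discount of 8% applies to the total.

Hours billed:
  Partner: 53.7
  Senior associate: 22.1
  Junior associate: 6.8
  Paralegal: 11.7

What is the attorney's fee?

$42,833.82

Partner: 53.7 × $675 = $36,247.50
Senior associate: 22.1 × $325 = $7,182.50
Junior associate: 6.8 × $245 = $1,666.00
Paralegal: 11.7 × $125 = $1,462.50
Subtotal: $46,558.50
Less 8% discount: −$3,724.68
Total: $46,558.50 − $3,724.68 = $42,833.82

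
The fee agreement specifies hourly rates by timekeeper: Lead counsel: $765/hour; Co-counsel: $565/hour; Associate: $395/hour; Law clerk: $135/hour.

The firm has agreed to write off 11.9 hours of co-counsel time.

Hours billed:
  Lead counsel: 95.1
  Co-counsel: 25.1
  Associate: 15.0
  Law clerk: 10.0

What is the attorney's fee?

$87,484.50

Lead counsel: 95.1 × $765 = $72,751.50
Co-counsel: 25.1 × $565 = $14,181.50
Associate: 15.0 × $395 = $5,925.00
Law clerk: 10.0 × $135 = $1,350.00
Subtotal: $94,208.00
Write-off: 11.9 × $565 = $6,723.50
Total: $94,208.00 − $6,723.50 = $87,484.50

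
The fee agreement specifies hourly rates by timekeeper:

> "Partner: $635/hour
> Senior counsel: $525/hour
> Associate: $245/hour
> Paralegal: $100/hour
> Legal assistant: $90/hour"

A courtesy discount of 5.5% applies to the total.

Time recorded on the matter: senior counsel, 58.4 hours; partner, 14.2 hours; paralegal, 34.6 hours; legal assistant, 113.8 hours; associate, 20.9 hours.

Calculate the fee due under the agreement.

Partner: 14.2 × $635 = $9,017.00
Senior counsel: 58.4 × $525 = $30,660.00
Associate: 20.9 × $245 = $5,120.50
Paralegal: 34.6 × $100 = $3,460.00
Legal assistant: 113.8 × $90 = $10,242.00
Subtotal: $58,499.50
Less 5.5% discount: −$3,217.47
Total: $58,499.50 − $3,217.47 = $55,282.03

$55,282.03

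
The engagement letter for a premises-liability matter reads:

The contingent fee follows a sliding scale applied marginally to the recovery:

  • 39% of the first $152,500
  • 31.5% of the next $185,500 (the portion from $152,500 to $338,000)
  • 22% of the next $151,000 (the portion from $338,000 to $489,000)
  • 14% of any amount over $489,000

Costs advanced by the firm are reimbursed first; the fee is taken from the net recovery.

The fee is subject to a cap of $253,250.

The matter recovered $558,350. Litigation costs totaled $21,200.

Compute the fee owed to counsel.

$157,868.50

Fee base (net of costs): $558,350 − $21,200 = $537,150
First $152,500 at 39% = $59,475.00
Next $185,500 at 31.5% = $58,432.50
Next $151,000 at 22% = $33,220.00
Remaining $48,150 at 14% = $6,741.00
Fee: $59,475.00 + $58,432.50 + $33,220.00 + $6,741.00 = $157,868.50
$157,868.50 is under the $253,250 cap.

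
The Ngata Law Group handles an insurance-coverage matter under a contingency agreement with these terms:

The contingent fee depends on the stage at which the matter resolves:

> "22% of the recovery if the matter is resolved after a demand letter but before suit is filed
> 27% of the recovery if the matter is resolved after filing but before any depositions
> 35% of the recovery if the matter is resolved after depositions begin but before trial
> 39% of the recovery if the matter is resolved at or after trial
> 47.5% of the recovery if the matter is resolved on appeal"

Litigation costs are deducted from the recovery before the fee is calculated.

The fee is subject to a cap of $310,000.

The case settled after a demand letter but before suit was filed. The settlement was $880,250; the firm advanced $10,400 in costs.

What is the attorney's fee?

Fee base (net of costs): $880,250 − $10,400 = $869,850
The matter settled after a demand letter but before suit was filed, so the 22% rate applies.
$869,850 × 22% = $191,367.00
$191,367.00 is under the $310,000 cap.

$191,367.00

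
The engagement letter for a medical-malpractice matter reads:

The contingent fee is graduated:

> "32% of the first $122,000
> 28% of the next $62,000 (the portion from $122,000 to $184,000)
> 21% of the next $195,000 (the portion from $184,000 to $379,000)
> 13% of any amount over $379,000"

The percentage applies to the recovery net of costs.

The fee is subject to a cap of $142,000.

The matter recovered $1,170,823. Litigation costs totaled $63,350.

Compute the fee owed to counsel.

Fee base (net of costs): $1,170,823 − $63,350 = $1,107,473
First $122,000 at 32% = $39,040.00
Next $62,000 at 28% = $17,360.00
Next $195,000 at 21% = $40,950.00
Remaining $728,473 at 13% = $94,701.49
Fee: $39,040.00 + $17,360.00 + $40,950.00 + $94,701.49 = $192,051.49
$192,051.49 exceeds the $142,000 cap, so the fee is capped at $142,000.00.

$142,000.00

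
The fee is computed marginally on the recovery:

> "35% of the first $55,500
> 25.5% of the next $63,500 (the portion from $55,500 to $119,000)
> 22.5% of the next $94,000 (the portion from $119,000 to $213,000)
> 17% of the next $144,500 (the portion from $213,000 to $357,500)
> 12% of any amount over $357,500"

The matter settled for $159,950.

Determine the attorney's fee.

First $55,500 at 35% = $19,425.00
Next $63,500 at 25.5% = $16,192.50
Remaining $40,950 at 22.5% = $9,213.75
Fee: $19,425.00 + $16,192.50 + $9,213.75 = $44,831.25

$44,831.25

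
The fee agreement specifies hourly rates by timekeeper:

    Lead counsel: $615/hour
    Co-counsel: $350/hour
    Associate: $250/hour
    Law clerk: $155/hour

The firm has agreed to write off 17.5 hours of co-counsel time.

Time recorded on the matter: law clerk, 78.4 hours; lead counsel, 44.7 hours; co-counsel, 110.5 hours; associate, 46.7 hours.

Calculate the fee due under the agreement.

$83,867.50

Lead counsel: 44.7 × $615 = $27,490.50
Co-counsel: 110.5 × $350 = $38,675.00
Associate: 46.7 × $250 = $11,675.00
Law clerk: 78.4 × $155 = $12,152.00
Subtotal: $89,992.50
Write-off: 17.5 × $350 = $6,125.00
Total: $89,992.50 − $6,125.00 = $83,867.50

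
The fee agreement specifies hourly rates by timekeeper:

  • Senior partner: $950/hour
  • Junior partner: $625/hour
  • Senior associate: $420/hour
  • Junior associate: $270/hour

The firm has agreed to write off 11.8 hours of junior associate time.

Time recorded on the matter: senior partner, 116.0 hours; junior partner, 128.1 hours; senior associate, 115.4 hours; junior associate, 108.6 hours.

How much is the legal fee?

$264,866.50

Senior partner: 116.0 × $950 = $110,200.00
Junior partner: 128.1 × $625 = $80,062.50
Senior associate: 115.4 × $420 = $48,468.00
Junior associate: 108.6 × $270 = $29,322.00
Subtotal: $268,052.50
Write-off: 11.8 × $270 = $3,186.00
Total: $268,052.50 − $3,186.00 = $264,866.50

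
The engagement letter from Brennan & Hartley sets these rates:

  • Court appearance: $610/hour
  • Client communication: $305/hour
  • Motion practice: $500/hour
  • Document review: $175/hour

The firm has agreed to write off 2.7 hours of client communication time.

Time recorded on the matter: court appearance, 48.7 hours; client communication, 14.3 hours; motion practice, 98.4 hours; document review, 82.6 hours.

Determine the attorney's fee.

Court appearance: 48.7 × $610 = $29,707.00
Client communication: 14.3 × $305 = $4,361.50
Motion practice: 98.4 × $500 = $49,200.00
Document review: 82.6 × $175 = $14,455.00
Subtotal: $97,723.50
Write-off: 2.7 × $305 = $823.50
Total: $97,723.50 − $823.50 = $96,900.00

$96,900.00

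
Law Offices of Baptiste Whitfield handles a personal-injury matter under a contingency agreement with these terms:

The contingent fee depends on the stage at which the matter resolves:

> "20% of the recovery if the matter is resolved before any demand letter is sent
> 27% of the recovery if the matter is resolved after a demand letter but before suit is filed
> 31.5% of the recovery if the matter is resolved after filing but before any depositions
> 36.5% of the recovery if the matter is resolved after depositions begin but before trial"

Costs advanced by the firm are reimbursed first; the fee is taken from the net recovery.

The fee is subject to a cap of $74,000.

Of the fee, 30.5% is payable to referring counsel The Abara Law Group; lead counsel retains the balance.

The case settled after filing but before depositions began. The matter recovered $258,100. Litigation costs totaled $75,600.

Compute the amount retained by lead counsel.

Fee base (net of costs): $258,100 − $75,600 = $182,500
The matter settled after filing but before depositions began, so the 31.5% rate applies.
$182,500 × 31.5% = $57,487.50
$57,487.50 is under the $74,000 cap.
Referral share: 30.5% of $57,487.50 = $17,533.69; lead counsel retains $57,487.50 − $17,533.69 = $39,953.81.

$39,953.81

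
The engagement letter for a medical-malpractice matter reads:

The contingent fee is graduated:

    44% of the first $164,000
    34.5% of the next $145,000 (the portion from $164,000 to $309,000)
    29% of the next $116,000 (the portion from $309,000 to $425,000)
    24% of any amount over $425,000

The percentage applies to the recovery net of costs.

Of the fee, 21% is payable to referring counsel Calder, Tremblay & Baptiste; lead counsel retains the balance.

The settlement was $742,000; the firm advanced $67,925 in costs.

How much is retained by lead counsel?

Fee base (net of costs): $742,000 − $67,925 = $674,075
First $164,000 at 44% = $72,160.00
Next $145,000 at 34.5% = $50,025.00
Next $116,000 at 29% = $33,640.00
Remaining $249,075 at 24% = $59,778.00
Fee: $72,160.00 + $50,025.00 + $33,640.00 + $59,778.00 = $215,603.00
Referral share: 21% of $215,603.00 = $45,276.63; lead counsel retains $215,603.00 − $45,276.63 = $170,326.37.

$170,326.37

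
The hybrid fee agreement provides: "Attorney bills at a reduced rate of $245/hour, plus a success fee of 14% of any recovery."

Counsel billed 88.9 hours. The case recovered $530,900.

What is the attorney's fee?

$96,106.50

Hourly: 88.9 × $245 = $21,780.50
Success fee: 14% of $530,900 = $74,326.00
Total: $21,780.50 + $74,326.00 = $96,106.50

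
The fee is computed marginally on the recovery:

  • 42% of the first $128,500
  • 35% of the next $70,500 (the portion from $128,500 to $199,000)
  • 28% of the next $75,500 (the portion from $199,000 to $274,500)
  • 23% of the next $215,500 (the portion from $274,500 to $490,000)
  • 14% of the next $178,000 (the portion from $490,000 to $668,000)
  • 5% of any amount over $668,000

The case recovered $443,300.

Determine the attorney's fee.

First $128,500 at 42% = $53,970.00
Next $70,500 at 35% = $24,675.00
Next $75,500 at 28% = $21,140.00
Remaining $168,800 at 23% = $38,824.00
Fee: $53,970.00 + $24,675.00 + $21,140.00 + $38,824.00 = $138,609.00

$138,609.00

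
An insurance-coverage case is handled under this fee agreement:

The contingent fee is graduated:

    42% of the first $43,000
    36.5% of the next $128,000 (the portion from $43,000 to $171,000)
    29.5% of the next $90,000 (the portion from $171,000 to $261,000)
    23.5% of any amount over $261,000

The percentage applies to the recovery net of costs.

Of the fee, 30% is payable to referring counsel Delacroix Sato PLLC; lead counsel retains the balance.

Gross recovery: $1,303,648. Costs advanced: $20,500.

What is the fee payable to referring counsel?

Fee base (net of costs): $1,303,648 − $20,500 = $1,283,148
First $43,000 at 42% = $18,060.00
Next $128,000 at 36.5% = $46,720.00
Next $90,000 at 29.5% = $26,550.00
Remaining $1,022,148 at 23.5% = $240,204.78
Fee: $18,060.00 + $46,720.00 + $26,550.00 + $240,204.78 = $331,534.78
Referral share: 30% of $331,534.78 = $99,460.43; lead counsel retains $331,534.78 − $99,460.43 = $232,074.35.

$99,460.43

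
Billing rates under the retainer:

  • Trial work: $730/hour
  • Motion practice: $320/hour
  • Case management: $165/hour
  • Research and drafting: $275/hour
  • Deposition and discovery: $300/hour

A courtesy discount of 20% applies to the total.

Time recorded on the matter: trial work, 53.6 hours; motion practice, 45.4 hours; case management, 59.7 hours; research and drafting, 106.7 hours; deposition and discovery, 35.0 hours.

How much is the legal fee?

Trial work: 53.6 × $730 = $39,128.00
Motion practice: 45.4 × $320 = $14,528.00
Case management: 59.7 × $165 = $9,850.50
Research and drafting: 106.7 × $275 = $29,342.50
Deposition and discovery: 35.0 × $300 = $10,500.00
Subtotal: $103,349.00
Less 20% discount: −$20,669.80
Total: $103,349.00 − $20,669.80 = $82,679.20

$82,679.20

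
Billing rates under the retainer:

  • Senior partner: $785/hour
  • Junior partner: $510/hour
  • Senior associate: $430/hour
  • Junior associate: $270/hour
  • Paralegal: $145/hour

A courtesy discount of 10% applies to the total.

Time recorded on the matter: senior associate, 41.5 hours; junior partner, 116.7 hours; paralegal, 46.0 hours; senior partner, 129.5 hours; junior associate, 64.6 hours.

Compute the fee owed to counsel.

$182,818.35

Senior partner: 129.5 × $785 = $101,657.50
Junior partner: 116.7 × $510 = $59,517.00
Senior associate: 41.5 × $430 = $17,845.00
Junior associate: 64.6 × $270 = $17,442.00
Paralegal: 46.0 × $145 = $6,670.00
Subtotal: $203,131.50
Less 10% discount: −$20,313.15
Total: $203,131.50 − $20,313.15 = $182,818.35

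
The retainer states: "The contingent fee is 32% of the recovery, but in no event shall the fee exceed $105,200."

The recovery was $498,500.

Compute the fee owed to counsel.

32% of $498,500 = $159,520.00
That exceeds the $105,200 cap, so the fee is capped at $105,200.

$105,200.00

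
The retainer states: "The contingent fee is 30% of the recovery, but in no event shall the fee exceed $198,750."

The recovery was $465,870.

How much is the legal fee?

$139,761.00

30% of $465,870 = $139,761.00
That is under the $198,750 cap.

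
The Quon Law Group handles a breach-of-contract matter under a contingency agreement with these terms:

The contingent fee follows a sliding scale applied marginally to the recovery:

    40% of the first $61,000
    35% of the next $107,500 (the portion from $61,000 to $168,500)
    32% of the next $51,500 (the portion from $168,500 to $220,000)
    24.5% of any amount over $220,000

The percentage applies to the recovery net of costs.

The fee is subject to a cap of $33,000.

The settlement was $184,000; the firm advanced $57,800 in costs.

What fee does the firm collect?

Fee base (net of costs): $184,000 − $57,800 = $126,200
First $61,000 at 40% = $24,400.00
Remaining $65,200 at 35% = $22,820.00
Fee: $24,400.00 + $22,820.00 = $47,220.00
$47,220.00 exceeds the $33,000 cap, so the fee is capped at $33,000.00.

$33,000.00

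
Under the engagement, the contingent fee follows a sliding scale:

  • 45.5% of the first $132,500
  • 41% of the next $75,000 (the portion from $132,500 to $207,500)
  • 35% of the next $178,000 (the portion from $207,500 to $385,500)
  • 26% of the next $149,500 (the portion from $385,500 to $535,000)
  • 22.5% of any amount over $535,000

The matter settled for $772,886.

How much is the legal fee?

First $132,500 at 45.5% = $60,287.50
Next $75,000 at 41% = $30,750.00
Next $178,000 at 35% = $62,300.00
Next $149,500 at 26% = $38,870.00
Remaining $237,886 at 22.5% = $53,524.35
Fee: $60,287.50 + $30,750.00 + $62,300.00 + $38,870.00 + $53,524.35 = $245,731.85

$245,731.85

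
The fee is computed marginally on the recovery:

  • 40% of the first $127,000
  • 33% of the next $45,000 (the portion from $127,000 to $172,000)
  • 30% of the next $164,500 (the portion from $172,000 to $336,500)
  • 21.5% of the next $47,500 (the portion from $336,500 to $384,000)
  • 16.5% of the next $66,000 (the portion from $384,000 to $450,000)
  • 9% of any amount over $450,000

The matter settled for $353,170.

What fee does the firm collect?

First $127,000 at 40% = $50,800.00
Next $45,000 at 33% = $14,850.00
Next $164,500 at 30% = $49,350.00
Remaining $16,670 at 21.5% = $3,584.05
Fee: $50,800.00 + $14,850.00 + $49,350.00 + $3,584.05 = $118,584.05

$118,584.05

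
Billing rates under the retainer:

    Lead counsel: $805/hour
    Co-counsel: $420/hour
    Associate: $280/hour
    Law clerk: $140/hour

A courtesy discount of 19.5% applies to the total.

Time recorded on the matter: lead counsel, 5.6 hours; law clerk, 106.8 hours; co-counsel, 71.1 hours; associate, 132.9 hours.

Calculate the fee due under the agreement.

Lead counsel: 5.6 × $805 = $4,508.00
Co-counsel: 71.1 × $420 = $29,862.00
Associate: 132.9 × $280 = $37,212.00
Law clerk: 106.8 × $140 = $14,952.00
Subtotal: $86,534.00
Less 19.5% discount: −$16,874.13
Total: $86,534.00 − $16,874.13 = $69,659.87

$69,659.87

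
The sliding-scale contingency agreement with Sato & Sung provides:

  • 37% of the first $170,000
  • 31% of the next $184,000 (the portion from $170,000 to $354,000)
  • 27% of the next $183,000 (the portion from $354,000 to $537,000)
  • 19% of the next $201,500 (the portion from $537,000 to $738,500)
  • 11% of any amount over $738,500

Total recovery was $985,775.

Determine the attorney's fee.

$234,835.25

First $170,000 at 37% = $62,900.00
Next $184,000 at 31% = $57,040.00
Next $183,000 at 27% = $49,410.00
Next $201,500 at 19% = $38,285.00
Remaining $247,275 at 11% = $27,200.25
Fee: $62,900.00 + $57,040.00 + $49,410.00 + $38,285.00 + $27,200.25 = $234,835.25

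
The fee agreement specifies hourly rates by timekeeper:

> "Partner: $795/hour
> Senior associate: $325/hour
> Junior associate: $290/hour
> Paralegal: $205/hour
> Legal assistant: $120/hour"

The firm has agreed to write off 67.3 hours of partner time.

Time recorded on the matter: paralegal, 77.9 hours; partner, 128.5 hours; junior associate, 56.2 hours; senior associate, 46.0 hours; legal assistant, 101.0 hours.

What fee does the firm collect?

Partner: 128.5 × $795 = $102,157.50
Senior associate: 46.0 × $325 = $14,950.00
Junior associate: 56.2 × $290 = $16,298.00
Paralegal: 77.9 × $205 = $15,969.50
Legal assistant: 101.0 × $120 = $12,120.00
Subtotal: $161,495.00
Write-off: 67.3 × $795 = $53,503.50
Total: $161,495.00 − $53,503.50 = $107,991.50

$107,991.50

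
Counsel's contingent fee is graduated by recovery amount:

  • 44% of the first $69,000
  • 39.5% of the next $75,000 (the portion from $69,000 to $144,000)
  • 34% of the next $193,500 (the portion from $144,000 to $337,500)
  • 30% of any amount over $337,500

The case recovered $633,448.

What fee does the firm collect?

First $69,000 at 44% = $30,360.00
Next $75,000 at 39.5% = $29,625.00
Next $193,500 at 34% = $65,790.00
Remaining $295,948 at 30% = $88,784.40
Fee: $30,360.00 + $29,625.00 + $65,790.00 + $88,784.40 = $214,559.40

$214,559.40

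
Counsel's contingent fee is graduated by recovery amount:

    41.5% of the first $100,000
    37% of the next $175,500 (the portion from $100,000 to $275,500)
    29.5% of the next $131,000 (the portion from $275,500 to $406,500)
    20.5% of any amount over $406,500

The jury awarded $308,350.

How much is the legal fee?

First $100,000 at 41.5% = $41,500.00
Next $175,500 at 37% = $64,935.00
Remaining $32,850 at 29.5% = $9,690.75
Fee: $41,500.00 + $64,935.00 + $9,690.75 = $116,125.75

$116,125.75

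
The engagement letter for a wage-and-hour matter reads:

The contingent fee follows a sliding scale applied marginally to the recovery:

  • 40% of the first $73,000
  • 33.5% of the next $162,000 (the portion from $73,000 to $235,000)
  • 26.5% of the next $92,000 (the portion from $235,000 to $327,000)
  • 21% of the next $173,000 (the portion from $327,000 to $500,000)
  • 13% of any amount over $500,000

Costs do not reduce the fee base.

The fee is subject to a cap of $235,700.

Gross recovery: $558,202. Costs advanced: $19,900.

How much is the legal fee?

$151,746.26

Fee base is the gross recovery, $558,202; costs are reimbursed separately.
First $73,000 at 40% = $29,200.00
Next $162,000 at 33.5% = $54,270.00
Next $92,000 at 26.5% = $24,380.00
Next $173,000 at 21% = $36,330.00
Remaining $58,202 at 13% = $7,566.26
Fee: $29,200.00 + $54,270.00 + $24,380.00 + $36,330.00 + $7,566.26 = $151,746.26
$151,746.26 is under the $235,700 cap.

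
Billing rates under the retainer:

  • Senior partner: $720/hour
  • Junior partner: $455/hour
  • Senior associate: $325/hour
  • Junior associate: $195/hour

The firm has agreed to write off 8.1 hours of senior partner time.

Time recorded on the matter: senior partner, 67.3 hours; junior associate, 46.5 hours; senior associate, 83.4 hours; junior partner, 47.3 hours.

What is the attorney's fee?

$100,318.00

Senior partner: 67.3 × $720 = $48,456.00
Junior partner: 47.3 × $455 = $21,521.50
Senior associate: 83.4 × $325 = $27,105.00
Junior associate: 46.5 × $195 = $9,067.50
Subtotal: $106,150.00
Write-off: 8.1 × $720 = $5,832.00
Total: $106,150.00 − $5,832.00 = $100,318.00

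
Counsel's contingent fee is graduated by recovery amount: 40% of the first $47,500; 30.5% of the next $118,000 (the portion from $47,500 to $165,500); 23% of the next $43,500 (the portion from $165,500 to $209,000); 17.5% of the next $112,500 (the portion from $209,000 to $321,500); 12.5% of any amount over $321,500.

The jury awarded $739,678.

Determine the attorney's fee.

First $47,500 at 40% = $19,000.00
Next $118,000 at 30.5% = $35,990.00
Next $43,500 at 23% = $10,005.00
Next $112,500 at 17.5% = $19,687.50
Remaining $418,178 at 12.5% = $52,272.25
Fee: $19,000.00 + $35,990.00 + $10,005.00 + $19,687.50 + $52,272.25 = $136,954.75

$136,954.75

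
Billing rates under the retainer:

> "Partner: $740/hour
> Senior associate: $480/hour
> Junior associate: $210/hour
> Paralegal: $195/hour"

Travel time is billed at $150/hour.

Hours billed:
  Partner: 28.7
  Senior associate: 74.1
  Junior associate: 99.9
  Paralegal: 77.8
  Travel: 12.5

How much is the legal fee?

$94,831.00

Partner: 28.7 × $740 = $21,238.00
Senior associate: 74.1 × $480 = $35,568.00
Junior associate: 99.9 × $210 = $20,979.00
Paralegal: 77.8 × $195 = $15,171.00
Subtotal: $21,238.00 + $35,568.00 + $20,979.00 + $15,171.00 = $92,956.00
Travel: 12.5 × $150 = $1,875.00
Total: $92,956.00 + $1,875.00 = $94,831.00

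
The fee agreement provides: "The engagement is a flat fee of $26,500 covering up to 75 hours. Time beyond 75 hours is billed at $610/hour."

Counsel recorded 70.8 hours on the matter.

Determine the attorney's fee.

70.8 hours is within the 75-hour scope; only the flat fee applies.

$26,500.00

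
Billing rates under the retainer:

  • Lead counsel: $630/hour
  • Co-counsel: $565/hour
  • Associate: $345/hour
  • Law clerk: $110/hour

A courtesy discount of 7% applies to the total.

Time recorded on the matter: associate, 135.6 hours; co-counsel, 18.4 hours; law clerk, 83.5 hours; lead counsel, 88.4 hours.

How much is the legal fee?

$113,511.15

Lead counsel: 88.4 × $630 = $55,692.00
Co-counsel: 18.4 × $565 = $10,396.00
Associate: 135.6 × $345 = $46,782.00
Law clerk: 83.5 × $110 = $9,185.00
Subtotal: $122,055.00
Less 7% discount: −$8,543.85
Total: $122,055.00 − $8,543.85 = $113,511.15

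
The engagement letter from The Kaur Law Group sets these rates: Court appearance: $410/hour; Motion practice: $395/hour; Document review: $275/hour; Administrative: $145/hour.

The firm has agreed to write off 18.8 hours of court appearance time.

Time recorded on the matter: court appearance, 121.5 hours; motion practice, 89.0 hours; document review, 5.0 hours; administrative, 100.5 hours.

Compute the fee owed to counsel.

Court appearance: 121.5 × $410 = $49,815.00
Motion practice: 89.0 × $395 = $35,155.00
Document review: 5.0 × $275 = $1,375.00
Administrative: 100.5 × $145 = $14,572.50
Subtotal: $100,917.50
Write-off: 18.8 × $410 = $7,708.00
Total: $100,917.50 − $7,708.00 = $93,209.50

$93,209.50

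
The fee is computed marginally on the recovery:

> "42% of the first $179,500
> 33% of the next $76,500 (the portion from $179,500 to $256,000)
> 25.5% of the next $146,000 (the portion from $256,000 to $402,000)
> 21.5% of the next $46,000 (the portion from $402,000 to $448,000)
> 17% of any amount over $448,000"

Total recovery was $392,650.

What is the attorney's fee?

$135,480.75

First $179,500 at 42% = $75,390.00
Next $76,500 at 33% = $25,245.00
Remaining $136,650 at 25.5% = $34,845.75
Fee: $75,390.00 + $25,245.00 + $34,845.75 = $135,480.75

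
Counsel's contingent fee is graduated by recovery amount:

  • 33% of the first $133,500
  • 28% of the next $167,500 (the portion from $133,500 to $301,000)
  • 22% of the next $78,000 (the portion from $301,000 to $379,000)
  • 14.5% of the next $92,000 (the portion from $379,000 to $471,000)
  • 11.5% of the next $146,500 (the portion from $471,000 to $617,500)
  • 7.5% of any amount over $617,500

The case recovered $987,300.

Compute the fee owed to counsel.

$166,037.50

First $133,500 at 33% = $44,055.00
Next $167,500 at 28% = $46,900.00
Next $78,000 at 22% = $17,160.00
Next $92,000 at 14.5% = $13,340.00
Next $146,500 at 11.5% = $16,847.50
Remaining $369,800 at 7.5% = $27,735.00
Fee: $44,055.00 + $46,900.00 + $17,160.00 + $13,340.00 + $16,847.50 + $27,735.00 = $166,037.50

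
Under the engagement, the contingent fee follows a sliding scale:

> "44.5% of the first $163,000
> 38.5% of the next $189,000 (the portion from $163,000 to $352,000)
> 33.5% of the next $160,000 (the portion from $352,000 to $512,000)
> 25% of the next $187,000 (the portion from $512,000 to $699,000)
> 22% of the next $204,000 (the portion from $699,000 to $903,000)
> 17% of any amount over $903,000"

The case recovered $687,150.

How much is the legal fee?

$242,687.50

First $163,000 at 44.5% = $72,535.00
Next $189,000 at 38.5% = $72,765.00
Next $160,000 at 33.5% = $53,600.00
Remaining $175,150 at 25% = $43,787.50
Fee: $72,535.00 + $72,765.00 + $53,600.00 + $43,787.50 = $242,687.50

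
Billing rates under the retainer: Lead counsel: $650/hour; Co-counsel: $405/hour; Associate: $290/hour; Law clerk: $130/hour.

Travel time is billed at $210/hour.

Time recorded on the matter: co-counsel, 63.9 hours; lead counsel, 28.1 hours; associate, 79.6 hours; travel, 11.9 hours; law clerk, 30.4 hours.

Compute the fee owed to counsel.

$73,679.50

Lead counsel: 28.1 × $650 = $18,265.00
Co-counsel: 63.9 × $405 = $25,879.50
Associate: 79.6 × $290 = $23,084.00
Law clerk: 30.4 × $130 = $3,952.00
Subtotal: $18,265.00 + $25,879.50 + $23,084.00 + $3,952.00 = $71,180.50
Travel: 11.9 × $210 = $2,499.00
Total: $71,180.50 + $2,499.00 = $73,679.50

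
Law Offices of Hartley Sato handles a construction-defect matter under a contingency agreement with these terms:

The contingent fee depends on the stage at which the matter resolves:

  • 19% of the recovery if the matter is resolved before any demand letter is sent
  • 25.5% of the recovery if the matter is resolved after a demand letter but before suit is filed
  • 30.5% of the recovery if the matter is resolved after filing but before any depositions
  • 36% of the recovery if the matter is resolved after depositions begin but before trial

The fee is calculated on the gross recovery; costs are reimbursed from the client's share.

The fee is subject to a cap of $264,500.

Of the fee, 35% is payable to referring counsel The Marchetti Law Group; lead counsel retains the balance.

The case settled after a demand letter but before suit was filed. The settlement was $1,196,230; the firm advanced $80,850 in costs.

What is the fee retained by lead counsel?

Fee base is the gross recovery, $1,196,230; costs are reimbursed separately.
The matter settled after a demand letter but before suit was filed, so the 25.5% rate applies.
$1,196,230 × 25.5% = $305,038.65
$305,038.65 exceeds the $264,500 cap, so the fee is capped at $264,500.00.
Referral share: 35% of $264,500.00 = $92,575.00; lead counsel retains $264,500.00 − $92,575.00 = $171,925.00.

$171,925.00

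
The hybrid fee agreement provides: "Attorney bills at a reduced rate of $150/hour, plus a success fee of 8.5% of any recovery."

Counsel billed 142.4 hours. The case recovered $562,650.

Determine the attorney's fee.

$69,185.25

Hourly: 142.4 × $150 = $21,360.00
Success fee: 8.5% of $562,650 = $47,825.25
Total: $21,360.00 + $47,825.25 = $69,185.25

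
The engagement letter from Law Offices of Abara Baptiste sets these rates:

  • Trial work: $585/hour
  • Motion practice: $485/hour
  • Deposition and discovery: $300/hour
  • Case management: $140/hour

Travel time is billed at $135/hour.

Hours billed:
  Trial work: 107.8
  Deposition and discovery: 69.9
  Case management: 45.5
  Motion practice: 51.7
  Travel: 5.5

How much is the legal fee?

Trial work: 107.8 × $585 = $63,063.00
Motion practice: 51.7 × $485 = $25,074.50
Deposition and discovery: 69.9 × $300 = $20,970.00
Case management: 45.5 × $140 = $6,370.00
Subtotal: $63,063.00 + $25,074.50 + $20,970.00 + $6,370.00 = $115,477.50
Travel: 5.5 × $135 = $742.50
Total: $115,477.50 + $742.50 = $116,220.00

$116,220.00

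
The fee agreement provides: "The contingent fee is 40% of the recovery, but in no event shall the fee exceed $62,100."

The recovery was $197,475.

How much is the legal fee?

$62,100.00

40% of $197,475 = $78,990.00
That exceeds the $62,100 cap, so the fee is capped at $62,100.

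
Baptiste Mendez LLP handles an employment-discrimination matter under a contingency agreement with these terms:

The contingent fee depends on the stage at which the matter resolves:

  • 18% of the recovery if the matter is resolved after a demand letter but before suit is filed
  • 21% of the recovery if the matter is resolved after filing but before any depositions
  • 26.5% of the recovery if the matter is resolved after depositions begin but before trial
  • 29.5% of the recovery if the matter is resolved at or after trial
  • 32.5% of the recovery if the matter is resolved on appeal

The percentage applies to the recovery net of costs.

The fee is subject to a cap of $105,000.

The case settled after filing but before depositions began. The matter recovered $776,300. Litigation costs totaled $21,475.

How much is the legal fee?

$105,000.00

Fee base (net of costs): $776,300 − $21,475 = $754,825
The matter settled after filing but before depositions began, so the 21% rate applies.
$754,825 × 21% = $158,513.25
$158,513.25 exceeds the $105,000 cap, so the fee is capped at $105,000.00.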